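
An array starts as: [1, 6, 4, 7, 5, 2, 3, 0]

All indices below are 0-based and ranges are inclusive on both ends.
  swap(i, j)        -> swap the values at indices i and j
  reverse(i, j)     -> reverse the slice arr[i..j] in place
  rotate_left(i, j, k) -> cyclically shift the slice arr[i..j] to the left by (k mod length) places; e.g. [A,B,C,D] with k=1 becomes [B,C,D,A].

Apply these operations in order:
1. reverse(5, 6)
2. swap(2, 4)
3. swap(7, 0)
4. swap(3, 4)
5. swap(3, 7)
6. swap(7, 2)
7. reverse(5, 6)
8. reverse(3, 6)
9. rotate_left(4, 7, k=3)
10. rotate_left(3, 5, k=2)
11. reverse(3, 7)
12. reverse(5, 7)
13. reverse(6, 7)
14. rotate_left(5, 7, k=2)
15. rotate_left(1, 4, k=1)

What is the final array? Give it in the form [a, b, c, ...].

Answer: [0, 4, 1, 7, 6, 3, 2, 5]

Derivation:
After 1 (reverse(5, 6)): [1, 6, 4, 7, 5, 3, 2, 0]
After 2 (swap(2, 4)): [1, 6, 5, 7, 4, 3, 2, 0]
After 3 (swap(7, 0)): [0, 6, 5, 7, 4, 3, 2, 1]
After 4 (swap(3, 4)): [0, 6, 5, 4, 7, 3, 2, 1]
After 5 (swap(3, 7)): [0, 6, 5, 1, 7, 3, 2, 4]
After 6 (swap(7, 2)): [0, 6, 4, 1, 7, 3, 2, 5]
After 7 (reverse(5, 6)): [0, 6, 4, 1, 7, 2, 3, 5]
After 8 (reverse(3, 6)): [0, 6, 4, 3, 2, 7, 1, 5]
After 9 (rotate_left(4, 7, k=3)): [0, 6, 4, 3, 5, 2, 7, 1]
After 10 (rotate_left(3, 5, k=2)): [0, 6, 4, 2, 3, 5, 7, 1]
After 11 (reverse(3, 7)): [0, 6, 4, 1, 7, 5, 3, 2]
After 12 (reverse(5, 7)): [0, 6, 4, 1, 7, 2, 3, 5]
After 13 (reverse(6, 7)): [0, 6, 4, 1, 7, 2, 5, 3]
After 14 (rotate_left(5, 7, k=2)): [0, 6, 4, 1, 7, 3, 2, 5]
After 15 (rotate_left(1, 4, k=1)): [0, 4, 1, 7, 6, 3, 2, 5]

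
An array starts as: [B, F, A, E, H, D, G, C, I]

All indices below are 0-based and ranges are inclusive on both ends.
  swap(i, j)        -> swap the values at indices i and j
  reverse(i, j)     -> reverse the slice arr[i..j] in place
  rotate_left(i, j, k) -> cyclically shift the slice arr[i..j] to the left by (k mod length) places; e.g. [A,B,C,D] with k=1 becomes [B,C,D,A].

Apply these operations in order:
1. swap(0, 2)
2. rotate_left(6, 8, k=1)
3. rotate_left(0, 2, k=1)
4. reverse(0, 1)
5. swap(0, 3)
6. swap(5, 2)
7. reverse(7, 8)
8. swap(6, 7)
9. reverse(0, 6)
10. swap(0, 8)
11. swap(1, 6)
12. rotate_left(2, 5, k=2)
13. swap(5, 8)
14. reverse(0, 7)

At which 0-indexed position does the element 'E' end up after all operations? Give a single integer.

Answer: 6

Derivation:
After 1 (swap(0, 2)): [A, F, B, E, H, D, G, C, I]
After 2 (rotate_left(6, 8, k=1)): [A, F, B, E, H, D, C, I, G]
After 3 (rotate_left(0, 2, k=1)): [F, B, A, E, H, D, C, I, G]
After 4 (reverse(0, 1)): [B, F, A, E, H, D, C, I, G]
After 5 (swap(0, 3)): [E, F, A, B, H, D, C, I, G]
After 6 (swap(5, 2)): [E, F, D, B, H, A, C, I, G]
After 7 (reverse(7, 8)): [E, F, D, B, H, A, C, G, I]
After 8 (swap(6, 7)): [E, F, D, B, H, A, G, C, I]
After 9 (reverse(0, 6)): [G, A, H, B, D, F, E, C, I]
After 10 (swap(0, 8)): [I, A, H, B, D, F, E, C, G]
After 11 (swap(1, 6)): [I, E, H, B, D, F, A, C, G]
After 12 (rotate_left(2, 5, k=2)): [I, E, D, F, H, B, A, C, G]
After 13 (swap(5, 8)): [I, E, D, F, H, G, A, C, B]
After 14 (reverse(0, 7)): [C, A, G, H, F, D, E, I, B]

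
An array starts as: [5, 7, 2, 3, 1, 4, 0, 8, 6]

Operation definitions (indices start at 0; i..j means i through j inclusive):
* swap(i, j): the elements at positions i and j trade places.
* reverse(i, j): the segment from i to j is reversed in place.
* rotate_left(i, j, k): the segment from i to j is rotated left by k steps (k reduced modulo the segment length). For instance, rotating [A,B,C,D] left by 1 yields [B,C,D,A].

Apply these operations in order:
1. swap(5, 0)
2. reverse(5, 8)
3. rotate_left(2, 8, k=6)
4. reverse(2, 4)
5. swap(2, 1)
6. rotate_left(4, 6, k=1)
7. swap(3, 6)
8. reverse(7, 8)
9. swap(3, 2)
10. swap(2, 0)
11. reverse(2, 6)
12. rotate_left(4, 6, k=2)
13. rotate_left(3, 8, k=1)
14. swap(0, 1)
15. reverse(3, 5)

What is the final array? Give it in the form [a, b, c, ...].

Answer: [3, 5, 2, 7, 1, 4, 0, 8, 6]

Derivation:
After 1 (swap(5, 0)): [4, 7, 2, 3, 1, 5, 0, 8, 6]
After 2 (reverse(5, 8)): [4, 7, 2, 3, 1, 6, 8, 0, 5]
After 3 (rotate_left(2, 8, k=6)): [4, 7, 5, 2, 3, 1, 6, 8, 0]
After 4 (reverse(2, 4)): [4, 7, 3, 2, 5, 1, 6, 8, 0]
After 5 (swap(2, 1)): [4, 3, 7, 2, 5, 1, 6, 8, 0]
After 6 (rotate_left(4, 6, k=1)): [4, 3, 7, 2, 1, 6, 5, 8, 0]
After 7 (swap(3, 6)): [4, 3, 7, 5, 1, 6, 2, 8, 0]
After 8 (reverse(7, 8)): [4, 3, 7, 5, 1, 6, 2, 0, 8]
After 9 (swap(3, 2)): [4, 3, 5, 7, 1, 6, 2, 0, 8]
After 10 (swap(2, 0)): [5, 3, 4, 7, 1, 6, 2, 0, 8]
After 11 (reverse(2, 6)): [5, 3, 2, 6, 1, 7, 4, 0, 8]
After 12 (rotate_left(4, 6, k=2)): [5, 3, 2, 6, 4, 1, 7, 0, 8]
After 13 (rotate_left(3, 8, k=1)): [5, 3, 2, 4, 1, 7, 0, 8, 6]
After 14 (swap(0, 1)): [3, 5, 2, 4, 1, 7, 0, 8, 6]
After 15 (reverse(3, 5)): [3, 5, 2, 7, 1, 4, 0, 8, 6]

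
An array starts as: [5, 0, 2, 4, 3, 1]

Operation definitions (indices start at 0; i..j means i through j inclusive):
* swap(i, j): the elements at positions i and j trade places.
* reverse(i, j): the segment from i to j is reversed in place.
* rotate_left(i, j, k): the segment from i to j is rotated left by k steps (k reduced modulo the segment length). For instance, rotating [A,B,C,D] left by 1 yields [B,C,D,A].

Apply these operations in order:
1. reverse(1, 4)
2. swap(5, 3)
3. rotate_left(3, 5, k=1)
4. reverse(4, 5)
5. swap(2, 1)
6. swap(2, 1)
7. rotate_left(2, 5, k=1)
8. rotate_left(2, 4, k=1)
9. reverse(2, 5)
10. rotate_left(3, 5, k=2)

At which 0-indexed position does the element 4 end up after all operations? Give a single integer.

Answer: 2

Derivation:
After 1 (reverse(1, 4)): [5, 3, 4, 2, 0, 1]
After 2 (swap(5, 3)): [5, 3, 4, 1, 0, 2]
After 3 (rotate_left(3, 5, k=1)): [5, 3, 4, 0, 2, 1]
After 4 (reverse(4, 5)): [5, 3, 4, 0, 1, 2]
After 5 (swap(2, 1)): [5, 4, 3, 0, 1, 2]
After 6 (swap(2, 1)): [5, 3, 4, 0, 1, 2]
After 7 (rotate_left(2, 5, k=1)): [5, 3, 0, 1, 2, 4]
After 8 (rotate_left(2, 4, k=1)): [5, 3, 1, 2, 0, 4]
After 9 (reverse(2, 5)): [5, 3, 4, 0, 2, 1]
After 10 (rotate_left(3, 5, k=2)): [5, 3, 4, 1, 0, 2]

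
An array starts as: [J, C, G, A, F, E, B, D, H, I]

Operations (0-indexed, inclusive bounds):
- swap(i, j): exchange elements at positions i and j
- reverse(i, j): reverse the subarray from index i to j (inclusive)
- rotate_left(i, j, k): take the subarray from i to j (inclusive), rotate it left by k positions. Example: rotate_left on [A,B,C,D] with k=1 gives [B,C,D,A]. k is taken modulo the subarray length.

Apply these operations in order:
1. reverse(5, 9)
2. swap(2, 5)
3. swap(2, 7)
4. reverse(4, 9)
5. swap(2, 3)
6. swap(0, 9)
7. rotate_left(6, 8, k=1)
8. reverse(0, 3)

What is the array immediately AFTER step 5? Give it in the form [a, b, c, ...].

After 1 (reverse(5, 9)): [J, C, G, A, F, I, H, D, B, E]
After 2 (swap(2, 5)): [J, C, I, A, F, G, H, D, B, E]
After 3 (swap(2, 7)): [J, C, D, A, F, G, H, I, B, E]
After 4 (reverse(4, 9)): [J, C, D, A, E, B, I, H, G, F]
After 5 (swap(2, 3)): [J, C, A, D, E, B, I, H, G, F]

Answer: [J, C, A, D, E, B, I, H, G, F]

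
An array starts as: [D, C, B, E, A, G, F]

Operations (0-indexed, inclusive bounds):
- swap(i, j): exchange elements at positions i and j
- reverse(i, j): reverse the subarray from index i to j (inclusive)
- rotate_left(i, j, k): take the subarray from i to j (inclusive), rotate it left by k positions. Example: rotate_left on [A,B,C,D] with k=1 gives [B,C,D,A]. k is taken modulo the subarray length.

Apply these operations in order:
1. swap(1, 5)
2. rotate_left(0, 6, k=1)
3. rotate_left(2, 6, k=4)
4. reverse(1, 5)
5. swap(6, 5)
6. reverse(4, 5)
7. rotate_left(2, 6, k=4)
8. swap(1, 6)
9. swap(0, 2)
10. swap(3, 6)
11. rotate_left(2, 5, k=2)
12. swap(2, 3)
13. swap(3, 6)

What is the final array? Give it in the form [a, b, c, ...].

Answer: [B, D, F, A, G, C, E]

Derivation:
After 1 (swap(1, 5)): [D, G, B, E, A, C, F]
After 2 (rotate_left(0, 6, k=1)): [G, B, E, A, C, F, D]
After 3 (rotate_left(2, 6, k=4)): [G, B, D, E, A, C, F]
After 4 (reverse(1, 5)): [G, C, A, E, D, B, F]
After 5 (swap(6, 5)): [G, C, A, E, D, F, B]
After 6 (reverse(4, 5)): [G, C, A, E, F, D, B]
After 7 (rotate_left(2, 6, k=4)): [G, C, B, A, E, F, D]
After 8 (swap(1, 6)): [G, D, B, A, E, F, C]
After 9 (swap(0, 2)): [B, D, G, A, E, F, C]
After 10 (swap(3, 6)): [B, D, G, C, E, F, A]
After 11 (rotate_left(2, 5, k=2)): [B, D, E, F, G, C, A]
After 12 (swap(2, 3)): [B, D, F, E, G, C, A]
After 13 (swap(3, 6)): [B, D, F, A, G, C, E]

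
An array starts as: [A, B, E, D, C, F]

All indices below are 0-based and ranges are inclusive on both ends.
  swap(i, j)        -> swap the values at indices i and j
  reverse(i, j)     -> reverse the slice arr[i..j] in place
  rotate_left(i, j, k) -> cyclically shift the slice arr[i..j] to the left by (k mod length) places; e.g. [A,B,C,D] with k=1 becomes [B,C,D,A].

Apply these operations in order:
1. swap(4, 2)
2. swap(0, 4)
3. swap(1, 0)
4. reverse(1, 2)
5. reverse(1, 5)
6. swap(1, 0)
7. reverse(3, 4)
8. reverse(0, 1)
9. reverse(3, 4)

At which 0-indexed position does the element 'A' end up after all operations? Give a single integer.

After 1 (swap(4, 2)): [A, B, C, D, E, F]
After 2 (swap(0, 4)): [E, B, C, D, A, F]
After 3 (swap(1, 0)): [B, E, C, D, A, F]
After 4 (reverse(1, 2)): [B, C, E, D, A, F]
After 5 (reverse(1, 5)): [B, F, A, D, E, C]
After 6 (swap(1, 0)): [F, B, A, D, E, C]
After 7 (reverse(3, 4)): [F, B, A, E, D, C]
After 8 (reverse(0, 1)): [B, F, A, E, D, C]
After 9 (reverse(3, 4)): [B, F, A, D, E, C]

Answer: 2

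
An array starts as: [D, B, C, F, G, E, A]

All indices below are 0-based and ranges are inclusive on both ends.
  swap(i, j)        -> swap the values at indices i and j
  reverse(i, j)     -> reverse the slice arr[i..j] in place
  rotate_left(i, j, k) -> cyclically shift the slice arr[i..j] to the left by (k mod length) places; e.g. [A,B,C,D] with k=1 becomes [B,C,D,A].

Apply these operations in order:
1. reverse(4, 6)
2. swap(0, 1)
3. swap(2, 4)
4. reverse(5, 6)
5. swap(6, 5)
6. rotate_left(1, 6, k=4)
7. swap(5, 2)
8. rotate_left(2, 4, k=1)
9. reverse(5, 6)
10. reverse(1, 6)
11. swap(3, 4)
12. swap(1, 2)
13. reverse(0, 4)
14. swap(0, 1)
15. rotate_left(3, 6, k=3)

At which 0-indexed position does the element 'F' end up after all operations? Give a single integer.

After 1 (reverse(4, 6)): [D, B, C, F, A, E, G]
After 2 (swap(0, 1)): [B, D, C, F, A, E, G]
After 3 (swap(2, 4)): [B, D, A, F, C, E, G]
After 4 (reverse(5, 6)): [B, D, A, F, C, G, E]
After 5 (swap(6, 5)): [B, D, A, F, C, E, G]
After 6 (rotate_left(1, 6, k=4)): [B, E, G, D, A, F, C]
After 7 (swap(5, 2)): [B, E, F, D, A, G, C]
After 8 (rotate_left(2, 4, k=1)): [B, E, D, A, F, G, C]
After 9 (reverse(5, 6)): [B, E, D, A, F, C, G]
After 10 (reverse(1, 6)): [B, G, C, F, A, D, E]
After 11 (swap(3, 4)): [B, G, C, A, F, D, E]
After 12 (swap(1, 2)): [B, C, G, A, F, D, E]
After 13 (reverse(0, 4)): [F, A, G, C, B, D, E]
After 14 (swap(0, 1)): [A, F, G, C, B, D, E]
After 15 (rotate_left(3, 6, k=3)): [A, F, G, E, C, B, D]

Answer: 1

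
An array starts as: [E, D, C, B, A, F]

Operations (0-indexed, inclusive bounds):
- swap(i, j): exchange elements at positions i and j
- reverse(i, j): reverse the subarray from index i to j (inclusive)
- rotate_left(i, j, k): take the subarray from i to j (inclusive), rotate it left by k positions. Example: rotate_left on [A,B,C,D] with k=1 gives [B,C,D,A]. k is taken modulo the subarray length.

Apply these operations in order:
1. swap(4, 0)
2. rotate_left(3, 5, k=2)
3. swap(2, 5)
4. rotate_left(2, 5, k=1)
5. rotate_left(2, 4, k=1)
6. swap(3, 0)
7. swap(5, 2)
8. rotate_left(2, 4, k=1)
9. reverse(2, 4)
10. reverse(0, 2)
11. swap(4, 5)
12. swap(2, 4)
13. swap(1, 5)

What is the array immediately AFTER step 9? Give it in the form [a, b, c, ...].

After 1 (swap(4, 0)): [A, D, C, B, E, F]
After 2 (rotate_left(3, 5, k=2)): [A, D, C, F, B, E]
After 3 (swap(2, 5)): [A, D, E, F, B, C]
After 4 (rotate_left(2, 5, k=1)): [A, D, F, B, C, E]
After 5 (rotate_left(2, 4, k=1)): [A, D, B, C, F, E]
After 6 (swap(3, 0)): [C, D, B, A, F, E]
After 7 (swap(5, 2)): [C, D, E, A, F, B]
After 8 (rotate_left(2, 4, k=1)): [C, D, A, F, E, B]
After 9 (reverse(2, 4)): [C, D, E, F, A, B]

Answer: [C, D, E, F, A, B]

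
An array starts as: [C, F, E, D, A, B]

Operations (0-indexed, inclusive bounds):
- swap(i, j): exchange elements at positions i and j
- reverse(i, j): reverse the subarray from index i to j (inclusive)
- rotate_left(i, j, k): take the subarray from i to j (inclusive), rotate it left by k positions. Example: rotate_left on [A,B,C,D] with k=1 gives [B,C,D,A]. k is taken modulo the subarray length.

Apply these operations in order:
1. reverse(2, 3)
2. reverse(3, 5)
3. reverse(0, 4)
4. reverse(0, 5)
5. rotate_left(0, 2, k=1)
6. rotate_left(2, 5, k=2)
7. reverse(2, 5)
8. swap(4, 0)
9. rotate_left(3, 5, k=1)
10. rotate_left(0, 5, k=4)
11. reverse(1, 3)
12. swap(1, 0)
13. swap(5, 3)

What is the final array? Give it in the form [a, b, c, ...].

Answer: [F, B, A, C, D, E]

Derivation:
After 1 (reverse(2, 3)): [C, F, D, E, A, B]
After 2 (reverse(3, 5)): [C, F, D, B, A, E]
After 3 (reverse(0, 4)): [A, B, D, F, C, E]
After 4 (reverse(0, 5)): [E, C, F, D, B, A]
After 5 (rotate_left(0, 2, k=1)): [C, F, E, D, B, A]
After 6 (rotate_left(2, 5, k=2)): [C, F, B, A, E, D]
After 7 (reverse(2, 5)): [C, F, D, E, A, B]
After 8 (swap(4, 0)): [A, F, D, E, C, B]
After 9 (rotate_left(3, 5, k=1)): [A, F, D, C, B, E]
After 10 (rotate_left(0, 5, k=4)): [B, E, A, F, D, C]
After 11 (reverse(1, 3)): [B, F, A, E, D, C]
After 12 (swap(1, 0)): [F, B, A, E, D, C]
After 13 (swap(5, 3)): [F, B, A, C, D, E]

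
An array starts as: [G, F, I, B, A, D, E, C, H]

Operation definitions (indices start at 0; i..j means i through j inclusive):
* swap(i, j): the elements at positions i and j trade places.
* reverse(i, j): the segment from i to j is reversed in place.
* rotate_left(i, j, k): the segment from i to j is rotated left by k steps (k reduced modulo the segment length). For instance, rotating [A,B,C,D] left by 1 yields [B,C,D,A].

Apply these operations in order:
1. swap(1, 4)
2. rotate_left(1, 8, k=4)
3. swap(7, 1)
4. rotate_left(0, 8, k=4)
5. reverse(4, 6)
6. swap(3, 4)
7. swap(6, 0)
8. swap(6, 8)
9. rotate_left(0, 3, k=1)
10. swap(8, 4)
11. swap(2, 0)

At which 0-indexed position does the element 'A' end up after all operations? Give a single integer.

After 1 (swap(1, 4)): [G, A, I, B, F, D, E, C, H]
After 2 (rotate_left(1, 8, k=4)): [G, D, E, C, H, A, I, B, F]
After 3 (swap(7, 1)): [G, B, E, C, H, A, I, D, F]
After 4 (rotate_left(0, 8, k=4)): [H, A, I, D, F, G, B, E, C]
After 5 (reverse(4, 6)): [H, A, I, D, B, G, F, E, C]
After 6 (swap(3, 4)): [H, A, I, B, D, G, F, E, C]
After 7 (swap(6, 0)): [F, A, I, B, D, G, H, E, C]
After 8 (swap(6, 8)): [F, A, I, B, D, G, C, E, H]
After 9 (rotate_left(0, 3, k=1)): [A, I, B, F, D, G, C, E, H]
After 10 (swap(8, 4)): [A, I, B, F, H, G, C, E, D]
After 11 (swap(2, 0)): [B, I, A, F, H, G, C, E, D]

Answer: 2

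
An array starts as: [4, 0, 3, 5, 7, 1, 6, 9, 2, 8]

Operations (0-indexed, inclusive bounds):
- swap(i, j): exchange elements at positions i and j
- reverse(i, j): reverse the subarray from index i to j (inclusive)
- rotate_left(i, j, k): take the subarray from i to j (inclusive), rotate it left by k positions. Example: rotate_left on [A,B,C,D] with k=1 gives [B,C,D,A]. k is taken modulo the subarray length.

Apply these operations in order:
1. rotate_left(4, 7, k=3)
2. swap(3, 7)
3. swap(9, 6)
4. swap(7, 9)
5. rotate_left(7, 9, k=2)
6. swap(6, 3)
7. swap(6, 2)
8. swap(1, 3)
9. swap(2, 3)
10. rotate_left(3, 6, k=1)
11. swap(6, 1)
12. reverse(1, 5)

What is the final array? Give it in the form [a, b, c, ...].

Answer: [4, 3, 7, 9, 0, 6, 8, 5, 1, 2]

Derivation:
After 1 (rotate_left(4, 7, k=3)): [4, 0, 3, 5, 9, 7, 1, 6, 2, 8]
After 2 (swap(3, 7)): [4, 0, 3, 6, 9, 7, 1, 5, 2, 8]
After 3 (swap(9, 6)): [4, 0, 3, 6, 9, 7, 8, 5, 2, 1]
After 4 (swap(7, 9)): [4, 0, 3, 6, 9, 7, 8, 1, 2, 5]
After 5 (rotate_left(7, 9, k=2)): [4, 0, 3, 6, 9, 7, 8, 5, 1, 2]
After 6 (swap(6, 3)): [4, 0, 3, 8, 9, 7, 6, 5, 1, 2]
After 7 (swap(6, 2)): [4, 0, 6, 8, 9, 7, 3, 5, 1, 2]
After 8 (swap(1, 3)): [4, 8, 6, 0, 9, 7, 3, 5, 1, 2]
After 9 (swap(2, 3)): [4, 8, 0, 6, 9, 7, 3, 5, 1, 2]
After 10 (rotate_left(3, 6, k=1)): [4, 8, 0, 9, 7, 3, 6, 5, 1, 2]
After 11 (swap(6, 1)): [4, 6, 0, 9, 7, 3, 8, 5, 1, 2]
After 12 (reverse(1, 5)): [4, 3, 7, 9, 0, 6, 8, 5, 1, 2]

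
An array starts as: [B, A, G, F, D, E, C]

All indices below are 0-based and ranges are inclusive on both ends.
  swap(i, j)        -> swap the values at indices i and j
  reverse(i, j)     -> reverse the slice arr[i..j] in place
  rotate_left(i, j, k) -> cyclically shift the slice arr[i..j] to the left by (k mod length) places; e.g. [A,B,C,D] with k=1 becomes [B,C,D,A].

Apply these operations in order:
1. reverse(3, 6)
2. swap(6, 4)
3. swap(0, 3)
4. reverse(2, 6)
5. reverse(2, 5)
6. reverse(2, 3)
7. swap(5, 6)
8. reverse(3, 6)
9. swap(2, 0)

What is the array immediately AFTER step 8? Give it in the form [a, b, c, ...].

After 1 (reverse(3, 6)): [B, A, G, C, E, D, F]
After 2 (swap(6, 4)): [B, A, G, C, F, D, E]
After 3 (swap(0, 3)): [C, A, G, B, F, D, E]
After 4 (reverse(2, 6)): [C, A, E, D, F, B, G]
After 5 (reverse(2, 5)): [C, A, B, F, D, E, G]
After 6 (reverse(2, 3)): [C, A, F, B, D, E, G]
After 7 (swap(5, 6)): [C, A, F, B, D, G, E]
After 8 (reverse(3, 6)): [C, A, F, E, G, D, B]

Answer: [C, A, F, E, G, D, B]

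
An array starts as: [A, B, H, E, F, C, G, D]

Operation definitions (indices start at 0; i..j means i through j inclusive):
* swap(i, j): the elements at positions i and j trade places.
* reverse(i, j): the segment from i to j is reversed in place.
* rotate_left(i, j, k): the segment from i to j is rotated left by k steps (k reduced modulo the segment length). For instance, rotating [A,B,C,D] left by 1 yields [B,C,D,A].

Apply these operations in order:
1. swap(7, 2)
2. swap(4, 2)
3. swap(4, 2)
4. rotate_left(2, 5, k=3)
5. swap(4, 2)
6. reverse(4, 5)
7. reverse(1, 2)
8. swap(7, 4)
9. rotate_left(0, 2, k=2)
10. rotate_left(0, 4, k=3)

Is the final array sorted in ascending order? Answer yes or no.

Answer: no

Derivation:
After 1 (swap(7, 2)): [A, B, D, E, F, C, G, H]
After 2 (swap(4, 2)): [A, B, F, E, D, C, G, H]
After 3 (swap(4, 2)): [A, B, D, E, F, C, G, H]
After 4 (rotate_left(2, 5, k=3)): [A, B, C, D, E, F, G, H]
After 5 (swap(4, 2)): [A, B, E, D, C, F, G, H]
After 6 (reverse(4, 5)): [A, B, E, D, F, C, G, H]
After 7 (reverse(1, 2)): [A, E, B, D, F, C, G, H]
After 8 (swap(7, 4)): [A, E, B, D, H, C, G, F]
After 9 (rotate_left(0, 2, k=2)): [B, A, E, D, H, C, G, F]
After 10 (rotate_left(0, 4, k=3)): [D, H, B, A, E, C, G, F]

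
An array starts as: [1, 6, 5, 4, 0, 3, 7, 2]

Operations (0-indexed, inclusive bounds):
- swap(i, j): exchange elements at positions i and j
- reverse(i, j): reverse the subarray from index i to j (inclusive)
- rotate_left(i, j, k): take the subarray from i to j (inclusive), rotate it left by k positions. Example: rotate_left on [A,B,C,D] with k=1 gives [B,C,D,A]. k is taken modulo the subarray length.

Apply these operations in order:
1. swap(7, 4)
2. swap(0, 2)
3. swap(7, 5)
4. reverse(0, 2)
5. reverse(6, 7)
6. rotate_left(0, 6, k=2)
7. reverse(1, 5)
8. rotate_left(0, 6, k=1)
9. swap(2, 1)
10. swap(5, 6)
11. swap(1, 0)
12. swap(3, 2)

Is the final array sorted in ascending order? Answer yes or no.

After 1 (swap(7, 4)): [1, 6, 5, 4, 2, 3, 7, 0]
After 2 (swap(0, 2)): [5, 6, 1, 4, 2, 3, 7, 0]
After 3 (swap(7, 5)): [5, 6, 1, 4, 2, 0, 7, 3]
After 4 (reverse(0, 2)): [1, 6, 5, 4, 2, 0, 7, 3]
After 5 (reverse(6, 7)): [1, 6, 5, 4, 2, 0, 3, 7]
After 6 (rotate_left(0, 6, k=2)): [5, 4, 2, 0, 3, 1, 6, 7]
After 7 (reverse(1, 5)): [5, 1, 3, 0, 2, 4, 6, 7]
After 8 (rotate_left(0, 6, k=1)): [1, 3, 0, 2, 4, 6, 5, 7]
After 9 (swap(2, 1)): [1, 0, 3, 2, 4, 6, 5, 7]
After 10 (swap(5, 6)): [1, 0, 3, 2, 4, 5, 6, 7]
After 11 (swap(1, 0)): [0, 1, 3, 2, 4, 5, 6, 7]
After 12 (swap(3, 2)): [0, 1, 2, 3, 4, 5, 6, 7]

Answer: yes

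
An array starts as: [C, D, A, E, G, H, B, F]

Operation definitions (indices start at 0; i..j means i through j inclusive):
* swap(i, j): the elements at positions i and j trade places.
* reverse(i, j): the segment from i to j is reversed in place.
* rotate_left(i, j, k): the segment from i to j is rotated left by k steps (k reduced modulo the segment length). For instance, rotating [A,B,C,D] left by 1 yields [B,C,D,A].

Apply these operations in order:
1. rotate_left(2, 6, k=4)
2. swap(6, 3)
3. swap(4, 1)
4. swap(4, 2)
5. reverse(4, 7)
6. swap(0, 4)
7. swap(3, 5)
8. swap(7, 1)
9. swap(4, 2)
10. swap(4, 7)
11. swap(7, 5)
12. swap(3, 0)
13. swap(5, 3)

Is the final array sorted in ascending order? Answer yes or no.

Answer: yes

Derivation:
After 1 (rotate_left(2, 6, k=4)): [C, D, B, A, E, G, H, F]
After 2 (swap(6, 3)): [C, D, B, H, E, G, A, F]
After 3 (swap(4, 1)): [C, E, B, H, D, G, A, F]
After 4 (swap(4, 2)): [C, E, D, H, B, G, A, F]
After 5 (reverse(4, 7)): [C, E, D, H, F, A, G, B]
After 6 (swap(0, 4)): [F, E, D, H, C, A, G, B]
After 7 (swap(3, 5)): [F, E, D, A, C, H, G, B]
After 8 (swap(7, 1)): [F, B, D, A, C, H, G, E]
After 9 (swap(4, 2)): [F, B, C, A, D, H, G, E]
After 10 (swap(4, 7)): [F, B, C, A, E, H, G, D]
After 11 (swap(7, 5)): [F, B, C, A, E, D, G, H]
After 12 (swap(3, 0)): [A, B, C, F, E, D, G, H]
After 13 (swap(5, 3)): [A, B, C, D, E, F, G, H]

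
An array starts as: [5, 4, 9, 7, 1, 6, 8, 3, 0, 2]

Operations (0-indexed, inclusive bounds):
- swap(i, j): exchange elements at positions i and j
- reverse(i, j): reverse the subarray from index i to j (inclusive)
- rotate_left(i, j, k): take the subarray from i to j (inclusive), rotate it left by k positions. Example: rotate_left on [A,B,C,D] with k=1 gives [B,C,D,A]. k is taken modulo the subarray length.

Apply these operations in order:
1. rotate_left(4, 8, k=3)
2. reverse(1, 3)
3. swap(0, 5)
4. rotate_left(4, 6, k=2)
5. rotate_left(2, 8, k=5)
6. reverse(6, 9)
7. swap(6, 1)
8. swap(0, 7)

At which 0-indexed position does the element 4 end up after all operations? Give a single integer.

After 1 (rotate_left(4, 8, k=3)): [5, 4, 9, 7, 3, 0, 1, 6, 8, 2]
After 2 (reverse(1, 3)): [5, 7, 9, 4, 3, 0, 1, 6, 8, 2]
After 3 (swap(0, 5)): [0, 7, 9, 4, 3, 5, 1, 6, 8, 2]
After 4 (rotate_left(4, 6, k=2)): [0, 7, 9, 4, 1, 3, 5, 6, 8, 2]
After 5 (rotate_left(2, 8, k=5)): [0, 7, 6, 8, 9, 4, 1, 3, 5, 2]
After 6 (reverse(6, 9)): [0, 7, 6, 8, 9, 4, 2, 5, 3, 1]
After 7 (swap(6, 1)): [0, 2, 6, 8, 9, 4, 7, 5, 3, 1]
After 8 (swap(0, 7)): [5, 2, 6, 8, 9, 4, 7, 0, 3, 1]

Answer: 5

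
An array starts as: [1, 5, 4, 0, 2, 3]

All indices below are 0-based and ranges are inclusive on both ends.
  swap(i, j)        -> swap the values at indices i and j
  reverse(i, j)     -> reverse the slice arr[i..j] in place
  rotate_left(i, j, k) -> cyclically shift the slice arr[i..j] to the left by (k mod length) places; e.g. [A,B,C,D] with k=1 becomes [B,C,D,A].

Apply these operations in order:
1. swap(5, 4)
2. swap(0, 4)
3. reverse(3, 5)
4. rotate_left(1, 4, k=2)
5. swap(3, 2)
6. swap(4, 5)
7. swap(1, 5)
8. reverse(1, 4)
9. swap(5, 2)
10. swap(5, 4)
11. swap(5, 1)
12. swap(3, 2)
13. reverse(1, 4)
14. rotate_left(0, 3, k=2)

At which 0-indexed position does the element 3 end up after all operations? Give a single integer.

Answer: 2

Derivation:
After 1 (swap(5, 4)): [1, 5, 4, 0, 3, 2]
After 2 (swap(0, 4)): [3, 5, 4, 0, 1, 2]
After 3 (reverse(3, 5)): [3, 5, 4, 2, 1, 0]
After 4 (rotate_left(1, 4, k=2)): [3, 2, 1, 5, 4, 0]
After 5 (swap(3, 2)): [3, 2, 5, 1, 4, 0]
After 6 (swap(4, 5)): [3, 2, 5, 1, 0, 4]
After 7 (swap(1, 5)): [3, 4, 5, 1, 0, 2]
After 8 (reverse(1, 4)): [3, 0, 1, 5, 4, 2]
After 9 (swap(5, 2)): [3, 0, 2, 5, 4, 1]
After 10 (swap(5, 4)): [3, 0, 2, 5, 1, 4]
After 11 (swap(5, 1)): [3, 4, 2, 5, 1, 0]
After 12 (swap(3, 2)): [3, 4, 5, 2, 1, 0]
After 13 (reverse(1, 4)): [3, 1, 2, 5, 4, 0]
After 14 (rotate_left(0, 3, k=2)): [2, 5, 3, 1, 4, 0]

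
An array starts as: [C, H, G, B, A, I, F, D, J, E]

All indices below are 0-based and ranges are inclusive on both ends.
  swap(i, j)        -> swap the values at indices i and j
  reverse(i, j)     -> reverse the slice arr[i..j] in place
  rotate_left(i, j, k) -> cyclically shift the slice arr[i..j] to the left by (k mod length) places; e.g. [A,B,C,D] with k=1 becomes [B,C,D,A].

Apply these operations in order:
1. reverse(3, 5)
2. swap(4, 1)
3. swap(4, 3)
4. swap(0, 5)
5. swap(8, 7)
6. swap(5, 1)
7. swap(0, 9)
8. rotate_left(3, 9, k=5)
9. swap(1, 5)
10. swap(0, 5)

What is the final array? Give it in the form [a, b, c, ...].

After 1 (reverse(3, 5)): [C, H, G, I, A, B, F, D, J, E]
After 2 (swap(4, 1)): [C, A, G, I, H, B, F, D, J, E]
After 3 (swap(4, 3)): [C, A, G, H, I, B, F, D, J, E]
After 4 (swap(0, 5)): [B, A, G, H, I, C, F, D, J, E]
After 5 (swap(8, 7)): [B, A, G, H, I, C, F, J, D, E]
After 6 (swap(5, 1)): [B, C, G, H, I, A, F, J, D, E]
After 7 (swap(0, 9)): [E, C, G, H, I, A, F, J, D, B]
After 8 (rotate_left(3, 9, k=5)): [E, C, G, D, B, H, I, A, F, J]
After 9 (swap(1, 5)): [E, H, G, D, B, C, I, A, F, J]
After 10 (swap(0, 5)): [C, H, G, D, B, E, I, A, F, J]

Answer: [C, H, G, D, B, E, I, A, F, J]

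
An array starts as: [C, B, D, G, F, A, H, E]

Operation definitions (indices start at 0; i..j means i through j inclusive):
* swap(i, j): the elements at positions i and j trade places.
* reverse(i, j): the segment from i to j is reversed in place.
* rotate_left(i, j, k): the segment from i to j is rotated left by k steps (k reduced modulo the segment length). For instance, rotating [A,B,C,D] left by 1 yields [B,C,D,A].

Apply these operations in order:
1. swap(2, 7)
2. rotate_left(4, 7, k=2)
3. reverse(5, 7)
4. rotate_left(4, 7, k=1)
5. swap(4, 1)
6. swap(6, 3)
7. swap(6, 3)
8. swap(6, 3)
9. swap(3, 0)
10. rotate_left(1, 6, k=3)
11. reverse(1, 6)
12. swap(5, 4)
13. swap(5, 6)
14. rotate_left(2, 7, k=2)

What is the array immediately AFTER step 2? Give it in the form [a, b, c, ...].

Answer: [C, B, E, G, H, D, F, A]

Derivation:
After 1 (swap(2, 7)): [C, B, E, G, F, A, H, D]
After 2 (rotate_left(4, 7, k=2)): [C, B, E, G, H, D, F, A]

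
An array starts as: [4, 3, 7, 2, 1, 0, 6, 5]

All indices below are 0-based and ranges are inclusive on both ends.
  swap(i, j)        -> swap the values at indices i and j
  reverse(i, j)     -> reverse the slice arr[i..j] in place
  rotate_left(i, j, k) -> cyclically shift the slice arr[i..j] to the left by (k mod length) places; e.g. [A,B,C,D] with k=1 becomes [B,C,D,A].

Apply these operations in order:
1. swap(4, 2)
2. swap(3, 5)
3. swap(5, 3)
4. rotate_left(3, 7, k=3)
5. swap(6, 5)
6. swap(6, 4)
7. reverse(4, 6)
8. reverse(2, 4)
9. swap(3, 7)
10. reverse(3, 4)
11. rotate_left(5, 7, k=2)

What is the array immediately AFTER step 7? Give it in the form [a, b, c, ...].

After 1 (swap(4, 2)): [4, 3, 1, 2, 7, 0, 6, 5]
After 2 (swap(3, 5)): [4, 3, 1, 0, 7, 2, 6, 5]
After 3 (swap(5, 3)): [4, 3, 1, 2, 7, 0, 6, 5]
After 4 (rotate_left(3, 7, k=3)): [4, 3, 1, 6, 5, 2, 7, 0]
After 5 (swap(6, 5)): [4, 3, 1, 6, 5, 7, 2, 0]
After 6 (swap(6, 4)): [4, 3, 1, 6, 2, 7, 5, 0]
After 7 (reverse(4, 6)): [4, 3, 1, 6, 5, 7, 2, 0]

Answer: [4, 3, 1, 6, 5, 7, 2, 0]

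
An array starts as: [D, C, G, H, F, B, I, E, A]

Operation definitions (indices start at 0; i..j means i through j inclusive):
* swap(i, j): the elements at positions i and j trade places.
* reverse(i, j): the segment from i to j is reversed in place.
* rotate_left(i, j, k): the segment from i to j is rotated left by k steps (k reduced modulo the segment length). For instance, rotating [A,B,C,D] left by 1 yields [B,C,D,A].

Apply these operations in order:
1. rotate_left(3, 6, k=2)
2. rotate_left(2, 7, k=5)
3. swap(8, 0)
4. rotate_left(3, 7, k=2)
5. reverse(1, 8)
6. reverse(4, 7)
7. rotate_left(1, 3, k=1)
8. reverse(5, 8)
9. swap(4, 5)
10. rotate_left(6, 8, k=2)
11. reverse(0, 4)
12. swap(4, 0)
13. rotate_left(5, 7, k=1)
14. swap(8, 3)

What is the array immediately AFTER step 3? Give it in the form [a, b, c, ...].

Answer: [A, C, E, G, B, I, H, F, D]

Derivation:
After 1 (rotate_left(3, 6, k=2)): [D, C, G, B, I, H, F, E, A]
After 2 (rotate_left(2, 7, k=5)): [D, C, E, G, B, I, H, F, A]
After 3 (swap(8, 0)): [A, C, E, G, B, I, H, F, D]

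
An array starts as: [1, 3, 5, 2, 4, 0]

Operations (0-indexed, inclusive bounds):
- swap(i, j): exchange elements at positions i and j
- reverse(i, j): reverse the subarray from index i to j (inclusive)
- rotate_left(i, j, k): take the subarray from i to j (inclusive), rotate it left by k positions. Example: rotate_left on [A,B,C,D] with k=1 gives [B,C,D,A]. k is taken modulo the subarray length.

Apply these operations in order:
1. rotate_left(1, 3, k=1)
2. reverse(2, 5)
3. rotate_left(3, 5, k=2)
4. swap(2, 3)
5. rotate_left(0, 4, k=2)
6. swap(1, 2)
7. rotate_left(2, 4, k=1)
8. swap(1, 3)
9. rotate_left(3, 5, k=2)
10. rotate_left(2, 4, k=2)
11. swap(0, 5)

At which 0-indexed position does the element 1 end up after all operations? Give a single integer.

Answer: 3

Derivation:
After 1 (rotate_left(1, 3, k=1)): [1, 5, 2, 3, 4, 0]
After 2 (reverse(2, 5)): [1, 5, 0, 4, 3, 2]
After 3 (rotate_left(3, 5, k=2)): [1, 5, 0, 2, 4, 3]
After 4 (swap(2, 3)): [1, 5, 2, 0, 4, 3]
After 5 (rotate_left(0, 4, k=2)): [2, 0, 4, 1, 5, 3]
After 6 (swap(1, 2)): [2, 4, 0, 1, 5, 3]
After 7 (rotate_left(2, 4, k=1)): [2, 4, 1, 5, 0, 3]
After 8 (swap(1, 3)): [2, 5, 1, 4, 0, 3]
After 9 (rotate_left(3, 5, k=2)): [2, 5, 1, 3, 4, 0]
After 10 (rotate_left(2, 4, k=2)): [2, 5, 4, 1, 3, 0]
After 11 (swap(0, 5)): [0, 5, 4, 1, 3, 2]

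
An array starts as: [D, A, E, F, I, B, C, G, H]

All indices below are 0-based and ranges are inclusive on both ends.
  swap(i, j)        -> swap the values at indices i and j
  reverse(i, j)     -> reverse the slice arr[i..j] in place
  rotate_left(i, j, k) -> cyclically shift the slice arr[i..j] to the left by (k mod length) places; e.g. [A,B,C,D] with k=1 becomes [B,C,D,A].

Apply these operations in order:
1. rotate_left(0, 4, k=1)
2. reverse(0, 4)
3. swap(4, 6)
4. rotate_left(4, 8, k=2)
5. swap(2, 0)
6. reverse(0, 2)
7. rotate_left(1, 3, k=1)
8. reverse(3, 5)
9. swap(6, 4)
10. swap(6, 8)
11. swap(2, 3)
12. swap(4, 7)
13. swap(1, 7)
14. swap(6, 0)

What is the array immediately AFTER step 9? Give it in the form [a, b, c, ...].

Answer: [D, F, E, G, H, I, A, C, B]

Derivation:
After 1 (rotate_left(0, 4, k=1)): [A, E, F, I, D, B, C, G, H]
After 2 (reverse(0, 4)): [D, I, F, E, A, B, C, G, H]
After 3 (swap(4, 6)): [D, I, F, E, C, B, A, G, H]
After 4 (rotate_left(4, 8, k=2)): [D, I, F, E, A, G, H, C, B]
After 5 (swap(2, 0)): [F, I, D, E, A, G, H, C, B]
After 6 (reverse(0, 2)): [D, I, F, E, A, G, H, C, B]
After 7 (rotate_left(1, 3, k=1)): [D, F, E, I, A, G, H, C, B]
After 8 (reverse(3, 5)): [D, F, E, G, A, I, H, C, B]
After 9 (swap(6, 4)): [D, F, E, G, H, I, A, C, B]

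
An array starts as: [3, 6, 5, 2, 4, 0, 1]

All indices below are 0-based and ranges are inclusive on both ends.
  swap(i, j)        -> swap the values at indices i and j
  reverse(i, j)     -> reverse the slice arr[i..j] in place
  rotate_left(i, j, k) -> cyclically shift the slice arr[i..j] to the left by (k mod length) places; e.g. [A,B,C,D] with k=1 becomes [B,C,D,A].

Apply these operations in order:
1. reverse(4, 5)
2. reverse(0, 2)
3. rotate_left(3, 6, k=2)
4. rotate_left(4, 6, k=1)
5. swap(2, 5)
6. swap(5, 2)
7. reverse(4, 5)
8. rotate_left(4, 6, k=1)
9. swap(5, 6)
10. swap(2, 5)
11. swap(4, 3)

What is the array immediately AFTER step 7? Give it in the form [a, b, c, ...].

Answer: [5, 6, 3, 4, 0, 2, 1]

Derivation:
After 1 (reverse(4, 5)): [3, 6, 5, 2, 0, 4, 1]
After 2 (reverse(0, 2)): [5, 6, 3, 2, 0, 4, 1]
After 3 (rotate_left(3, 6, k=2)): [5, 6, 3, 4, 1, 2, 0]
After 4 (rotate_left(4, 6, k=1)): [5, 6, 3, 4, 2, 0, 1]
After 5 (swap(2, 5)): [5, 6, 0, 4, 2, 3, 1]
After 6 (swap(5, 2)): [5, 6, 3, 4, 2, 0, 1]
After 7 (reverse(4, 5)): [5, 6, 3, 4, 0, 2, 1]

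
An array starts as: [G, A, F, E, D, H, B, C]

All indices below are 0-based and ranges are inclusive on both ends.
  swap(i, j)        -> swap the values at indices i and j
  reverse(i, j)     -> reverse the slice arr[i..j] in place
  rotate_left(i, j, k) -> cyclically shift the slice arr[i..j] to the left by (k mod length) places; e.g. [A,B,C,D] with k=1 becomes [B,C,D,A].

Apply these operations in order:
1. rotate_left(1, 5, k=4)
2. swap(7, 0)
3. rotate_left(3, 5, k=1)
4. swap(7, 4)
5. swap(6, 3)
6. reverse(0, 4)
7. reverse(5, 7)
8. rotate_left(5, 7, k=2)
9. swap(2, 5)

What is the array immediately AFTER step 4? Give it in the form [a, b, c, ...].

After 1 (rotate_left(1, 5, k=4)): [G, H, A, F, E, D, B, C]
After 2 (swap(7, 0)): [C, H, A, F, E, D, B, G]
After 3 (rotate_left(3, 5, k=1)): [C, H, A, E, D, F, B, G]
After 4 (swap(7, 4)): [C, H, A, E, G, F, B, D]

Answer: [C, H, A, E, G, F, B, D]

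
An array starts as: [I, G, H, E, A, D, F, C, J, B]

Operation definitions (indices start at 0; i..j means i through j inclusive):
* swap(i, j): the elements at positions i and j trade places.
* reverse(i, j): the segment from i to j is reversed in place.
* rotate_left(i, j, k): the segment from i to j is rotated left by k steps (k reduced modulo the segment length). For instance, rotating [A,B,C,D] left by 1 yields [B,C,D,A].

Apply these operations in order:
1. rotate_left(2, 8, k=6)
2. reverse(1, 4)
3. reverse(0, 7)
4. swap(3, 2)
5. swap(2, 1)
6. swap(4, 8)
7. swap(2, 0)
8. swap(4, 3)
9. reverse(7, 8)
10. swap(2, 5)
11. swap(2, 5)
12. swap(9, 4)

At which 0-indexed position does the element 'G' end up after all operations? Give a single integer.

Answer: 1

Derivation:
After 1 (rotate_left(2, 8, k=6)): [I, G, J, H, E, A, D, F, C, B]
After 2 (reverse(1, 4)): [I, E, H, J, G, A, D, F, C, B]
After 3 (reverse(0, 7)): [F, D, A, G, J, H, E, I, C, B]
After 4 (swap(3, 2)): [F, D, G, A, J, H, E, I, C, B]
After 5 (swap(2, 1)): [F, G, D, A, J, H, E, I, C, B]
After 6 (swap(4, 8)): [F, G, D, A, C, H, E, I, J, B]
After 7 (swap(2, 0)): [D, G, F, A, C, H, E, I, J, B]
After 8 (swap(4, 3)): [D, G, F, C, A, H, E, I, J, B]
After 9 (reverse(7, 8)): [D, G, F, C, A, H, E, J, I, B]
After 10 (swap(2, 5)): [D, G, H, C, A, F, E, J, I, B]
After 11 (swap(2, 5)): [D, G, F, C, A, H, E, J, I, B]
After 12 (swap(9, 4)): [D, G, F, C, B, H, E, J, I, A]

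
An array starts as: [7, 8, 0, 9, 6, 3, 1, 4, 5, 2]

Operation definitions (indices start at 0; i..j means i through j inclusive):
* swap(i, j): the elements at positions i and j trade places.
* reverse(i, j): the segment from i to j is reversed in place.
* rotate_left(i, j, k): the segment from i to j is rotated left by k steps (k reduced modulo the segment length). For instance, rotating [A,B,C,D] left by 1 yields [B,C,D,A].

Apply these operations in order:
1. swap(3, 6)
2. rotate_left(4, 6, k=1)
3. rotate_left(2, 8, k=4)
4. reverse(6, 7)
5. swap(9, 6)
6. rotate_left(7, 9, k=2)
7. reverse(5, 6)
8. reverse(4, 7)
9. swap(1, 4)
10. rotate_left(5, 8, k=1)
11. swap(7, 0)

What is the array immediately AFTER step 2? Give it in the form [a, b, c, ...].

After 1 (swap(3, 6)): [7, 8, 0, 1, 6, 3, 9, 4, 5, 2]
After 2 (rotate_left(4, 6, k=1)): [7, 8, 0, 1, 3, 9, 6, 4, 5, 2]

Answer: [7, 8, 0, 1, 3, 9, 6, 4, 5, 2]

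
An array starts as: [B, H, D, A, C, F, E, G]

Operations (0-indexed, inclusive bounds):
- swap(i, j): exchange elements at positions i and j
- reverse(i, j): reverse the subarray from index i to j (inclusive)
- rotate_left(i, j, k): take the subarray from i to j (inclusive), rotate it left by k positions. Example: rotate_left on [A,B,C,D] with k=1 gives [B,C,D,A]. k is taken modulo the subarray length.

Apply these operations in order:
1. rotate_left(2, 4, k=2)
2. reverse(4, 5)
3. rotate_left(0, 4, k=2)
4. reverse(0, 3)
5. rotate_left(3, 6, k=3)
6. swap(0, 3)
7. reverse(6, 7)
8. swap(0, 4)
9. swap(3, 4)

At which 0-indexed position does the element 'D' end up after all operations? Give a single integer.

After 1 (rotate_left(2, 4, k=2)): [B, H, C, D, A, F, E, G]
After 2 (reverse(4, 5)): [B, H, C, D, F, A, E, G]
After 3 (rotate_left(0, 4, k=2)): [C, D, F, B, H, A, E, G]
After 4 (reverse(0, 3)): [B, F, D, C, H, A, E, G]
After 5 (rotate_left(3, 6, k=3)): [B, F, D, E, C, H, A, G]
After 6 (swap(0, 3)): [E, F, D, B, C, H, A, G]
After 7 (reverse(6, 7)): [E, F, D, B, C, H, G, A]
After 8 (swap(0, 4)): [C, F, D, B, E, H, G, A]
After 9 (swap(3, 4)): [C, F, D, E, B, H, G, A]

Answer: 2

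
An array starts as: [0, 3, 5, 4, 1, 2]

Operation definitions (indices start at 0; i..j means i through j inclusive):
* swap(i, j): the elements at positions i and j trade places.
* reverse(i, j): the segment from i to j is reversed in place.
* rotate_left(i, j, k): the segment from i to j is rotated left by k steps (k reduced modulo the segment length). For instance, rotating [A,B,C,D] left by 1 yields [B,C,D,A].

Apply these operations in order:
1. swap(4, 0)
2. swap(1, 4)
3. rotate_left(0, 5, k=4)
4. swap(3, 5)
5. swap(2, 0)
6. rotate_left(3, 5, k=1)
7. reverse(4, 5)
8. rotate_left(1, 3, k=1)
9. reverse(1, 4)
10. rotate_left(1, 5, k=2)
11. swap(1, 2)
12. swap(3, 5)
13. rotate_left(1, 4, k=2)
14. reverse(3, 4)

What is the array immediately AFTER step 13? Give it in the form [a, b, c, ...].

After 1 (swap(4, 0)): [1, 3, 5, 4, 0, 2]
After 2 (swap(1, 4)): [1, 0, 5, 4, 3, 2]
After 3 (rotate_left(0, 5, k=4)): [3, 2, 1, 0, 5, 4]
After 4 (swap(3, 5)): [3, 2, 1, 4, 5, 0]
After 5 (swap(2, 0)): [1, 2, 3, 4, 5, 0]
After 6 (rotate_left(3, 5, k=1)): [1, 2, 3, 5, 0, 4]
After 7 (reverse(4, 5)): [1, 2, 3, 5, 4, 0]
After 8 (rotate_left(1, 3, k=1)): [1, 3, 5, 2, 4, 0]
After 9 (reverse(1, 4)): [1, 4, 2, 5, 3, 0]
After 10 (rotate_left(1, 5, k=2)): [1, 5, 3, 0, 4, 2]
After 11 (swap(1, 2)): [1, 3, 5, 0, 4, 2]
After 12 (swap(3, 5)): [1, 3, 5, 2, 4, 0]
After 13 (rotate_left(1, 4, k=2)): [1, 2, 4, 3, 5, 0]

Answer: [1, 2, 4, 3, 5, 0]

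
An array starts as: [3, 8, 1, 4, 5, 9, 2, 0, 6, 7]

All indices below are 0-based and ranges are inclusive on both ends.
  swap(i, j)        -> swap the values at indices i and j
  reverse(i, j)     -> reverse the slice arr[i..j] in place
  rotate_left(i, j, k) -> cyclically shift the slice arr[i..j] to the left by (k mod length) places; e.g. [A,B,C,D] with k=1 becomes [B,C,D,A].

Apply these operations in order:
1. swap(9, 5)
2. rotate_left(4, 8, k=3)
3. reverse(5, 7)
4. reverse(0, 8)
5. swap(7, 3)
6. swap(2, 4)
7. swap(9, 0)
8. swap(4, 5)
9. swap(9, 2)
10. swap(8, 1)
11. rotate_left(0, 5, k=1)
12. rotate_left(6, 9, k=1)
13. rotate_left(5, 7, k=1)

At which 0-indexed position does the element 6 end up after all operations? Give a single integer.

After 1 (swap(9, 5)): [3, 8, 1, 4, 5, 7, 2, 0, 6, 9]
After 2 (rotate_left(4, 8, k=3)): [3, 8, 1, 4, 0, 6, 5, 7, 2, 9]
After 3 (reverse(5, 7)): [3, 8, 1, 4, 0, 7, 5, 6, 2, 9]
After 4 (reverse(0, 8)): [2, 6, 5, 7, 0, 4, 1, 8, 3, 9]
After 5 (swap(7, 3)): [2, 6, 5, 8, 0, 4, 1, 7, 3, 9]
After 6 (swap(2, 4)): [2, 6, 0, 8, 5, 4, 1, 7, 3, 9]
After 7 (swap(9, 0)): [9, 6, 0, 8, 5, 4, 1, 7, 3, 2]
After 8 (swap(4, 5)): [9, 6, 0, 8, 4, 5, 1, 7, 3, 2]
After 9 (swap(9, 2)): [9, 6, 2, 8, 4, 5, 1, 7, 3, 0]
After 10 (swap(8, 1)): [9, 3, 2, 8, 4, 5, 1, 7, 6, 0]
After 11 (rotate_left(0, 5, k=1)): [3, 2, 8, 4, 5, 9, 1, 7, 6, 0]
After 12 (rotate_left(6, 9, k=1)): [3, 2, 8, 4, 5, 9, 7, 6, 0, 1]
After 13 (rotate_left(5, 7, k=1)): [3, 2, 8, 4, 5, 7, 6, 9, 0, 1]

Answer: 6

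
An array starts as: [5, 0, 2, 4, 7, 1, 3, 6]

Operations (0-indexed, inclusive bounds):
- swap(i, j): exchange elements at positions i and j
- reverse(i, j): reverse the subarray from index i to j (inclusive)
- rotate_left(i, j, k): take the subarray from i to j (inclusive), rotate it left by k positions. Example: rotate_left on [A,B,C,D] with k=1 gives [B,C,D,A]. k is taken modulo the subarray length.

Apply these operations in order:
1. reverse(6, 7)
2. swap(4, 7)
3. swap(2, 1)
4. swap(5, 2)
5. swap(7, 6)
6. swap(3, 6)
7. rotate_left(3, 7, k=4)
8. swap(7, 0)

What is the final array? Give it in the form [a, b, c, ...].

Answer: [4, 2, 1, 6, 7, 3, 0, 5]

Derivation:
After 1 (reverse(6, 7)): [5, 0, 2, 4, 7, 1, 6, 3]
After 2 (swap(4, 7)): [5, 0, 2, 4, 3, 1, 6, 7]
After 3 (swap(2, 1)): [5, 2, 0, 4, 3, 1, 6, 7]
After 4 (swap(5, 2)): [5, 2, 1, 4, 3, 0, 6, 7]
After 5 (swap(7, 6)): [5, 2, 1, 4, 3, 0, 7, 6]
After 6 (swap(3, 6)): [5, 2, 1, 7, 3, 0, 4, 6]
After 7 (rotate_left(3, 7, k=4)): [5, 2, 1, 6, 7, 3, 0, 4]
After 8 (swap(7, 0)): [4, 2, 1, 6, 7, 3, 0, 5]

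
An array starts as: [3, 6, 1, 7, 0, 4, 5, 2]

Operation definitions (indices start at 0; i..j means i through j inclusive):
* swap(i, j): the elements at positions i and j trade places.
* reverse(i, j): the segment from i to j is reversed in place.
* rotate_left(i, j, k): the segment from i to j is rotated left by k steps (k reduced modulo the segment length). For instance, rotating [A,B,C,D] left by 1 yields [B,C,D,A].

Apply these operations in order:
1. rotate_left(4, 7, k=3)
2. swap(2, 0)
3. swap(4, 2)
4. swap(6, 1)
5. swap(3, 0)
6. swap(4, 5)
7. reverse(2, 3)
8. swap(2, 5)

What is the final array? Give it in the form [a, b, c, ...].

Answer: [7, 4, 3, 2, 0, 1, 6, 5]

Derivation:
After 1 (rotate_left(4, 7, k=3)): [3, 6, 1, 7, 2, 0, 4, 5]
After 2 (swap(2, 0)): [1, 6, 3, 7, 2, 0, 4, 5]
After 3 (swap(4, 2)): [1, 6, 2, 7, 3, 0, 4, 5]
After 4 (swap(6, 1)): [1, 4, 2, 7, 3, 0, 6, 5]
After 5 (swap(3, 0)): [7, 4, 2, 1, 3, 0, 6, 5]
After 6 (swap(4, 5)): [7, 4, 2, 1, 0, 3, 6, 5]
After 7 (reverse(2, 3)): [7, 4, 1, 2, 0, 3, 6, 5]
After 8 (swap(2, 5)): [7, 4, 3, 2, 0, 1, 6, 5]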